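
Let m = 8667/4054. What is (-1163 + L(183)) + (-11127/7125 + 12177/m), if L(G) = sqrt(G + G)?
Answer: 3454508036/762375 + sqrt(366) ≈ 4550.4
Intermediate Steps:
m = 8667/4054 (m = 8667*(1/4054) = 8667/4054 ≈ 2.1379)
L(G) = sqrt(2)*sqrt(G) (L(G) = sqrt(2*G) = sqrt(2)*sqrt(G))
(-1163 + L(183)) + (-11127/7125 + 12177/m) = (-1163 + sqrt(2)*sqrt(183)) + (-11127/7125 + 12177/(8667/4054)) = (-1163 + sqrt(366)) + (-11127*1/7125 + 12177*(4054/8667)) = (-1163 + sqrt(366)) + (-3709/2375 + 1828354/321) = (-1163 + sqrt(366)) + 4341150161/762375 = 3454508036/762375 + sqrt(366)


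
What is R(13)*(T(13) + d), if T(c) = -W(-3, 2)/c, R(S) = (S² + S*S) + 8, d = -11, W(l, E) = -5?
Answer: -47748/13 ≈ -3672.9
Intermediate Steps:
R(S) = 8 + 2*S² (R(S) = (S² + S²) + 8 = 2*S² + 8 = 8 + 2*S²)
T(c) = 5/c (T(c) = -(-5)/c = 5/c)
R(13)*(T(13) + d) = (8 + 2*13²)*(5/13 - 11) = (8 + 2*169)*(5*(1/13) - 11) = (8 + 338)*(5/13 - 11) = 346*(-138/13) = -47748/13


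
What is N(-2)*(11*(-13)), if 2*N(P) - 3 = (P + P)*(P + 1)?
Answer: -1001/2 ≈ -500.50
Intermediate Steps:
N(P) = 3/2 + P*(1 + P) (N(P) = 3/2 + ((P + P)*(P + 1))/2 = 3/2 + ((2*P)*(1 + P))/2 = 3/2 + (2*P*(1 + P))/2 = 3/2 + P*(1 + P))
N(-2)*(11*(-13)) = (3/2 - 2 + (-2)**2)*(11*(-13)) = (3/2 - 2 + 4)*(-143) = (7/2)*(-143) = -1001/2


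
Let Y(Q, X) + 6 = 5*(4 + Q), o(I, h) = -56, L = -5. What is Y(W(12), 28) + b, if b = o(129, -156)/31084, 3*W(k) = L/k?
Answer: 3721805/279756 ≈ 13.304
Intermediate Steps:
W(k) = -5/(3*k) (W(k) = (-5/k)/3 = -5/(3*k))
b = -14/7771 (b = -56/31084 = -56*1/31084 = -14/7771 ≈ -0.0018016)
Y(Q, X) = 14 + 5*Q (Y(Q, X) = -6 + 5*(4 + Q) = -6 + (20 + 5*Q) = 14 + 5*Q)
Y(W(12), 28) + b = (14 + 5*(-5/3/12)) - 14/7771 = (14 + 5*(-5/3*1/12)) - 14/7771 = (14 + 5*(-5/36)) - 14/7771 = (14 - 25/36) - 14/7771 = 479/36 - 14/7771 = 3721805/279756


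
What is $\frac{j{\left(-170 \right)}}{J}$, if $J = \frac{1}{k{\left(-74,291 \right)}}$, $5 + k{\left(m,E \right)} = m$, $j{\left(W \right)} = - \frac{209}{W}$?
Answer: $- \frac{16511}{170} \approx -97.124$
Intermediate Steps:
$k{\left(m,E \right)} = -5 + m$
$J = - \frac{1}{79}$ ($J = \frac{1}{-5 - 74} = \frac{1}{-79} = - \frac{1}{79} \approx -0.012658$)
$\frac{j{\left(-170 \right)}}{J} = \frac{\left(-209\right) \frac{1}{-170}}{- \frac{1}{79}} = \left(-209\right) \left(- \frac{1}{170}\right) \left(-79\right) = \frac{209}{170} \left(-79\right) = - \frac{16511}{170}$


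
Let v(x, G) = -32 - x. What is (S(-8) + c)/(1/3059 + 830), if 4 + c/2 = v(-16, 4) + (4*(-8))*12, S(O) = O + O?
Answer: -2520616/2538971 ≈ -0.99277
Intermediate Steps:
S(O) = 2*O
c = -808 (c = -8 + 2*((-32 - 1*(-16)) + (4*(-8))*12) = -8 + 2*((-32 + 16) - 32*12) = -8 + 2*(-16 - 384) = -8 + 2*(-400) = -8 - 800 = -808)
(S(-8) + c)/(1/3059 + 830) = (2*(-8) - 808)/(1/3059 + 830) = (-16 - 808)/(1/3059 + 830) = -824/2538971/3059 = -824*3059/2538971 = -2520616/2538971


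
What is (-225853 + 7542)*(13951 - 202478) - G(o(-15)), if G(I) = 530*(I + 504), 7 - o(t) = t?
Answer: 41157239117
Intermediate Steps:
o(t) = 7 - t
G(I) = 267120 + 530*I (G(I) = 530*(504 + I) = 267120 + 530*I)
(-225853 + 7542)*(13951 - 202478) - G(o(-15)) = (-225853 + 7542)*(13951 - 202478) - (267120 + 530*(7 - 1*(-15))) = -218311*(-188527) - (267120 + 530*(7 + 15)) = 41157517897 - (267120 + 530*22) = 41157517897 - (267120 + 11660) = 41157517897 - 1*278780 = 41157517897 - 278780 = 41157239117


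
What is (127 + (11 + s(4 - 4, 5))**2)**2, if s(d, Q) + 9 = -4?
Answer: 17161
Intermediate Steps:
s(d, Q) = -13 (s(d, Q) = -9 - 4 = -13)
(127 + (11 + s(4 - 4, 5))**2)**2 = (127 + (11 - 13)**2)**2 = (127 + (-2)**2)**2 = (127 + 4)**2 = 131**2 = 17161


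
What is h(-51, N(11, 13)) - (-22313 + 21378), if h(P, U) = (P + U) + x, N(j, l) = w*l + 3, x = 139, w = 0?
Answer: 1026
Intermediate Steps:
N(j, l) = 3 (N(j, l) = 0*l + 3 = 0 + 3 = 3)
h(P, U) = 139 + P + U (h(P, U) = (P + U) + 139 = 139 + P + U)
h(-51, N(11, 13)) - (-22313 + 21378) = (139 - 51 + 3) - (-22313 + 21378) = 91 - 1*(-935) = 91 + 935 = 1026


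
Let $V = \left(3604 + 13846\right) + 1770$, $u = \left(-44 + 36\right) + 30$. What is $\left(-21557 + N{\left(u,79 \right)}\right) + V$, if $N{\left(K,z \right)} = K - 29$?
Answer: $-2344$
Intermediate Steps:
$u = 22$ ($u = -8 + 30 = 22$)
$N{\left(K,z \right)} = -29 + K$
$V = 19220$ ($V = 17450 + 1770 = 19220$)
$\left(-21557 + N{\left(u,79 \right)}\right) + V = \left(-21557 + \left(-29 + 22\right)\right) + 19220 = \left(-21557 - 7\right) + 19220 = -21564 + 19220 = -2344$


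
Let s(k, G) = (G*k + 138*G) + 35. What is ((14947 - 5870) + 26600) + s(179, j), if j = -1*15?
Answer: 30957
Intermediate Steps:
j = -15
s(k, G) = 35 + 138*G + G*k (s(k, G) = (138*G + G*k) + 35 = 35 + 138*G + G*k)
((14947 - 5870) + 26600) + s(179, j) = ((14947 - 5870) + 26600) + (35 + 138*(-15) - 15*179) = (9077 + 26600) + (35 - 2070 - 2685) = 35677 - 4720 = 30957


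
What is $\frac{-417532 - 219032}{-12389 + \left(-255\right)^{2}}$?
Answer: $- \frac{159141}{13159} \approx -12.094$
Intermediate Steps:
$\frac{-417532 - 219032}{-12389 + \left(-255\right)^{2}} = - \frac{636564}{-12389 + 65025} = - \frac{636564}{52636} = \left(-636564\right) \frac{1}{52636} = - \frac{159141}{13159}$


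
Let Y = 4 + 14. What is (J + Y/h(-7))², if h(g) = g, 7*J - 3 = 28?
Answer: 169/49 ≈ 3.4490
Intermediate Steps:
J = 31/7 (J = 3/7 + (⅐)*28 = 3/7 + 4 = 31/7 ≈ 4.4286)
Y = 18
(J + Y/h(-7))² = (31/7 + 18/(-7))² = (31/7 + 18*(-⅐))² = (31/7 - 18/7)² = (13/7)² = 169/49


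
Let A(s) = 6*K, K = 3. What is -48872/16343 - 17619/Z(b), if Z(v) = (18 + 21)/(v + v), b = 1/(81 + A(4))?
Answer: -254863142/21033441 ≈ -12.117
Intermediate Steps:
A(s) = 18 (A(s) = 6*3 = 18)
b = 1/99 (b = 1/(81 + 18) = 1/99 ≈ 0.010101)
Z(v) = 39/(2*v) (Z(v) = 39/((2*v)) = 39*(1/(2*v)) = 39/(2*v))
-48872/16343 - 17619/Z(b) = -48872/16343 - 17619/(39/(2*(1/99))) = -48872*1/16343 - 17619/((39/2)*99) = -48872/16343 - 17619/3861/2 = -48872/16343 - 17619*2/3861 = -48872/16343 - 11746/1287 = -254863142/21033441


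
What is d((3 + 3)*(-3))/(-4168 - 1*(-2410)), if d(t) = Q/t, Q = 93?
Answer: 31/10548 ≈ 0.0029389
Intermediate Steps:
d(t) = 93/t
d((3 + 3)*(-3))/(-4168 - 1*(-2410)) = (93/(((3 + 3)*(-3))))/(-4168 - 1*(-2410)) = (93/((6*(-3))))/(-4168 + 2410) = (93/(-18))/(-1758) = (93*(-1/18))*(-1/1758) = -31/6*(-1/1758) = 31/10548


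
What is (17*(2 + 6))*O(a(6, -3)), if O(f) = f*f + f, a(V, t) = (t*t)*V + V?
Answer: 497760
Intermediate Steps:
a(V, t) = V + V*t**2 (a(V, t) = t**2*V + V = V*t**2 + V = V + V*t**2)
O(f) = f + f**2 (O(f) = f**2 + f = f + f**2)
(17*(2 + 6))*O(a(6, -3)) = (17*(2 + 6))*((6*(1 + (-3)**2))*(1 + 6*(1 + (-3)**2))) = (17*8)*((6*(1 + 9))*(1 + 6*(1 + 9))) = 136*((6*10)*(1 + 6*10)) = 136*(60*(1 + 60)) = 136*(60*61) = 136*3660 = 497760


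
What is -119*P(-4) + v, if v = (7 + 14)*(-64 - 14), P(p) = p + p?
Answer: -686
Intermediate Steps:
P(p) = 2*p
v = -1638 (v = 21*(-78) = -1638)
-119*P(-4) + v = -238*(-4) - 1638 = -119*(-8) - 1638 = 952 - 1638 = -686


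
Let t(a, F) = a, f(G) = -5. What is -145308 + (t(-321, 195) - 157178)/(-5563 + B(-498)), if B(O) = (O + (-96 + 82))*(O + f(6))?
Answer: -36613850183/251973 ≈ -1.4531e+5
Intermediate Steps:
B(O) = (-14 + O)*(-5 + O) (B(O) = (O + (-96 + 82))*(O - 5) = (O - 14)*(-5 + O) = (-14 + O)*(-5 + O))
-145308 + (t(-321, 195) - 157178)/(-5563 + B(-498)) = -145308 + (-321 - 157178)/(-5563 + (70 + (-498)² - 19*(-498))) = -145308 - 157499/(-5563 + (70 + 248004 + 9462)) = -145308 - 157499/(-5563 + 257536) = -145308 - 157499/251973 = -36613850183/251973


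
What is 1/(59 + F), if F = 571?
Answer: 1/630 ≈ 0.0015873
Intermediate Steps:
1/(59 + F) = 1/(59 + 571) = 1/630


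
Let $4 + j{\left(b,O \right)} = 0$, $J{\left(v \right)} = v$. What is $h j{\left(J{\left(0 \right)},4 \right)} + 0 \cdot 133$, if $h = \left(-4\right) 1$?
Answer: $16$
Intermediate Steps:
$j{\left(b,O \right)} = -4$ ($j{\left(b,O \right)} = -4 + 0 = -4$)
$h = -4$
$h j{\left(J{\left(0 \right)},4 \right)} + 0 \cdot 133 = \left(-4\right) \left(-4\right) + 0 \cdot 133 = 16 + 0 = 16$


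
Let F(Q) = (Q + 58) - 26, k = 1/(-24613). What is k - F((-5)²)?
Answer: -1402942/24613 ≈ -57.000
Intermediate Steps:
k = -1/24613 ≈ -4.0629e-5
F(Q) = 32 + Q (F(Q) = (58 + Q) - 26 = 32 + Q)
k - F((-5)²) = -1/24613 - (32 + (-5)²) = -1/24613 - (32 + 25) = -1/24613 - 1*57 = -1/24613 - 57 = -1402942/24613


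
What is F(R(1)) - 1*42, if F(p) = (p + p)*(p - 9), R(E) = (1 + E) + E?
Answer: -78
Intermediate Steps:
R(E) = 1 + 2*E
F(p) = 2*p*(-9 + p) (F(p) = (2*p)*(-9 + p) = 2*p*(-9 + p))
F(R(1)) - 1*42 = 2*(1 + 2*1)*(-9 + (1 + 2*1)) - 1*42 = 2*(1 + 2)*(-9 + (1 + 2)) - 42 = 2*3*(-9 + 3) - 42 = 2*3*(-6) - 42 = -36 - 42 = -78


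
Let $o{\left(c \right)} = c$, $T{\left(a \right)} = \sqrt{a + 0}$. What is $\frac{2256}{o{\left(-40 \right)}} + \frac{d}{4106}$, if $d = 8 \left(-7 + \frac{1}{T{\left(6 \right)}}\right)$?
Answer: $- \frac{579086}{10265} + \frac{2 \sqrt{6}}{6159} \approx -56.413$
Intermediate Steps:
$T{\left(a \right)} = \sqrt{a}$
$d = -56 + \frac{4 \sqrt{6}}{3}$ ($d = 8 \left(-7 + \frac{1}{\sqrt{6}}\right) = 8 \left(-7 + \frac{\sqrt{6}}{6}\right) = -56 + \frac{4 \sqrt{6}}{3} \approx -52.734$)
$\frac{2256}{o{\left(-40 \right)}} + \frac{d}{4106} = \frac{2256}{-40} + \frac{-56 + \frac{4 \sqrt{6}}{3}}{4106} = 2256 \left(- \frac{1}{40}\right) + \left(-56 + \frac{4 \sqrt{6}}{3}\right) \frac{1}{4106} = - \frac{282}{5} - \left(\frac{28}{2053} - \frac{2 \sqrt{6}}{6159}\right) = - \frac{579086}{10265} + \frac{2 \sqrt{6}}{6159}$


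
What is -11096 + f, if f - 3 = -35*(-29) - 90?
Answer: -10168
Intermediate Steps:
f = 928 (f = 3 + (-35*(-29) - 90) = 3 + (1015 - 90) = 3 + 925 = 928)
-11096 + f = -11096 + 928 = -10168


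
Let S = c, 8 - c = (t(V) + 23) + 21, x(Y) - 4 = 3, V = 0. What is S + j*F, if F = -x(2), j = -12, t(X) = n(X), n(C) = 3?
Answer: 45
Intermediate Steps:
t(X) = 3
x(Y) = 7 (x(Y) = 4 + 3 = 7)
c = -39 (c = 8 - ((3 + 23) + 21) = 8 - (26 + 21) = 8 - 1*47 = 8 - 47 = -39)
S = -39
F = -7 (F = -1*7 = -7)
S + j*F = -39 - 12*(-7) = -39 + 84 = 45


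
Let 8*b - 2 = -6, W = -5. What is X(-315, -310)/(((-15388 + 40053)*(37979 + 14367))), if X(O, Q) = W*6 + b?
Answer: -61/2582228180 ≈ -2.3623e-8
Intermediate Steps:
b = -1/2 (b = 1/4 + (1/8)*(-6) = 1/4 - 3/4 = -1/2 ≈ -0.50000)
X(O, Q) = -61/2 (X(O, Q) = -5*6 - 1/2 = -30 - 1/2 = -61/2)
X(-315, -310)/(((-15388 + 40053)*(37979 + 14367))) = -61*1/((-15388 + 40053)*(37979 + 14367))/2 = -61/(2*(24665*52346)) = -61/2/1291114090 = -61/2*1/1291114090 = -61/2582228180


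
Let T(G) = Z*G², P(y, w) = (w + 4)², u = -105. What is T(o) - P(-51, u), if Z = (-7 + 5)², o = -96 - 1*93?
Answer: 132683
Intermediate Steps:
o = -189 (o = -96 - 93 = -189)
Z = 4 (Z = (-2)² = 4)
P(y, w) = (4 + w)²
T(G) = 4*G²
T(o) - P(-51, u) = 4*(-189)² - (4 - 105)² = 4*35721 - 1*(-101)² = 142884 - 1*10201 = 142884 - 10201 = 132683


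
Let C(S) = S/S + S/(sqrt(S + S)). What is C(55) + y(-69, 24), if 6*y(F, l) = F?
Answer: -21/2 + sqrt(110)/2 ≈ -5.2560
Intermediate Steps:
C(S) = 1 + sqrt(2)*sqrt(S)/2 (C(S) = 1 + S/(sqrt(2*S)) = 1 + S/((sqrt(2)*sqrt(S))) = 1 + S*(sqrt(2)/(2*sqrt(S))) = 1 + sqrt(2)*sqrt(S)/2)
y(F, l) = F/6
C(55) + y(-69, 24) = (1 + sqrt(2)*sqrt(55)/2) + (1/6)*(-69) = (1 + sqrt(110)/2) - 23/2 = -21/2 + sqrt(110)/2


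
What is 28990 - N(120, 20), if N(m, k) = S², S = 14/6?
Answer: 260861/9 ≈ 28985.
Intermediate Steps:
S = 7/3 (S = 14*(⅙) = 7/3 ≈ 2.3333)
N(m, k) = 49/9 (N(m, k) = (7/3)² = 49/9)
28990 - N(120, 20) = 28990 - 1*49/9 = 28990 - 49/9 = 260861/9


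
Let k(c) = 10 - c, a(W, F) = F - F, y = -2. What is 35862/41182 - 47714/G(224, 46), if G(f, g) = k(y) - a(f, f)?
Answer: -491131901/123546 ≈ -3975.3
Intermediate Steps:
a(W, F) = 0
G(f, g) = 12 (G(f, g) = (10 - 1*(-2)) - 1*0 = (10 + 2) + 0 = 12 + 0 = 12)
35862/41182 - 47714/G(224, 46) = 35862/41182 - 47714/12 = 35862*(1/41182) - 47714*1/12 = 17931/20591 - 23857/6 = -491131901/123546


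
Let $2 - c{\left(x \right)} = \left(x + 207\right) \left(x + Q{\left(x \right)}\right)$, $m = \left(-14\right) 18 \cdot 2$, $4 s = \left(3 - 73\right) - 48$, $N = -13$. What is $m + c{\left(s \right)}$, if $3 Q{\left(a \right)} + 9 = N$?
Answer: $\frac{72431}{12} \approx 6035.9$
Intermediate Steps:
$Q{\left(a \right)} = - \frac{22}{3}$ ($Q{\left(a \right)} = -3 + \frac{1}{3} \left(-13\right) = -3 - \frac{13}{3} = - \frac{22}{3}$)
$s = - \frac{59}{2}$ ($s = \frac{\left(3 - 73\right) - 48}{4} = \frac{-70 - 48}{4} = \frac{1}{4} \left(-118\right) = - \frac{59}{2} \approx -29.5$)
$m = -504$ ($m = \left(-252\right) 2 = -504$)
$c{\left(x \right)} = 2 - \left(207 + x\right) \left(- \frac{22}{3} + x\right)$ ($c{\left(x \right)} = 2 - \left(x + 207\right) \left(x - \frac{22}{3}\right) = 2 - \left(207 + x\right) \left(- \frac{22}{3} + x\right)$)
$m + c{\left(s \right)} = -504 - - \frac{78479}{12} = -504 + \left(1520 - \frac{3481}{4} + \frac{35341}{6}\right) = -504 + \frac{78479}{12} = \frac{72431}{12}$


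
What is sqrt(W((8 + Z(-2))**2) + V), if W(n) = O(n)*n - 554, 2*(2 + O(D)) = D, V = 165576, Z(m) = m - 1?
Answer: sqrt(661138)/2 ≈ 406.55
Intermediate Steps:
Z(m) = -1 + m
O(D) = -2 + D/2
W(n) = -554 + n*(-2 + n/2) (W(n) = (-2 + n/2)*n - 554 = n*(-2 + n/2) - 554 = -554 + n*(-2 + n/2))
sqrt(W((8 + Z(-2))**2) + V) = sqrt((-554 + (8 + (-1 - 2))**2*(-4 + (8 + (-1 - 2))**2)/2) + 165576) = sqrt((-554 + (8 - 3)**2*(-4 + (8 - 3)**2)/2) + 165576) = sqrt((-554 + (1/2)*5**2*(-4 + 5**2)) + 165576) = sqrt((-554 + (1/2)*25*(-4 + 25)) + 165576) = sqrt((-554 + (1/2)*25*21) + 165576) = sqrt((-554 + 525/2) + 165576) = sqrt(-583/2 + 165576) = sqrt(330569/2) = sqrt(661138)/2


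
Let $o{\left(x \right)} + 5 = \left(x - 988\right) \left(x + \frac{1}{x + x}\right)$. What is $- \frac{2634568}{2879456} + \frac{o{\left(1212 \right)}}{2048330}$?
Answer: $- \frac{87391658674213}{111694816304340} \approx -0.78241$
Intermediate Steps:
$o{\left(x \right)} = -5 + \left(-988 + x\right) \left(x + \frac{1}{2 x}\right)$ ($o{\left(x \right)} = -5 + \left(x - 988\right) \left(x + \frac{1}{x + x}\right) = -5 + \left(-988 + x\right) \left(x + \frac{1}{2 x}\right)$)
$- \frac{2634568}{2879456} + \frac{o{\left(1212 \right)}}{2048330} = - \frac{2634568}{2879456} + \frac{- \frac{9}{2} + 1212^{2} - 1197456 - \frac{494}{1212}}{2048330} = \left(-2634568\right) \frac{1}{2879456} + \left(- \frac{9}{2} + 1468944 - 1197456 - \frac{247}{606}\right) \frac{1}{2048330} = - \frac{329321}{359932} + \left(- \frac{9}{2} + 1468944 - 1197456 - \frac{247}{606}\right) \frac{1}{2048330} = - \frac{329321}{359932} + \frac{82259377}{303} \cdot \frac{1}{2048330} = - \frac{329321}{359932} + \frac{82259377}{620643990} = - \frac{87391658674213}{111694816304340}$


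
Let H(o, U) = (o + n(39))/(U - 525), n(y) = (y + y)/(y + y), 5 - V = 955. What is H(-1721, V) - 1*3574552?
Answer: -1054492496/295 ≈ -3.5746e+6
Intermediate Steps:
V = -950 (V = 5 - 1*955 = 5 - 955 = -950)
n(y) = 1 (n(y) = (2*y)/((2*y)) = (2*y)*(1/(2*y)) = 1)
H(o, U) = (1 + o)/(-525 + U) (H(o, U) = (o + 1)/(U - 525) = (1 + o)/(-525 + U))
H(-1721, V) - 1*3574552 = (1 - 1721)/(-525 - 950) - 1*3574552 = -1720/(-1475) - 3574552 = -1/1475*(-1720) - 3574552 = 344/295 - 3574552 = -1054492496/295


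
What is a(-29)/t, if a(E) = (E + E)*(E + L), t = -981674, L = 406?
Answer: 10933/490837 ≈ 0.022274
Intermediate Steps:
a(E) = 2*E*(406 + E) (a(E) = (E + E)*(E + 406) = (2*E)*(406 + E) = 2*E*(406 + E))
a(-29)/t = (2*(-29)*(406 - 29))/(-981674) = (2*(-29)*377)*(-1/981674) = -21866*(-1/981674) = 10933/490837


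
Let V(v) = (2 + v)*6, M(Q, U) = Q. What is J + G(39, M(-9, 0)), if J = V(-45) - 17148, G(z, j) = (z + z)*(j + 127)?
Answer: -8202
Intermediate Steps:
V(v) = 12 + 6*v
G(z, j) = 2*z*(127 + j) (G(z, j) = (2*z)*(127 + j) = 2*z*(127 + j))
J = -17406 (J = (12 + 6*(-45)) - 17148 = (12 - 270) - 17148 = -258 - 17148 = -17406)
J + G(39, M(-9, 0)) = -17406 + 2*39*(127 - 9) = -17406 + 2*39*118 = -17406 + 9204 = -8202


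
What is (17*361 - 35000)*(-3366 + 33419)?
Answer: -867419739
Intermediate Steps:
(17*361 - 35000)*(-3366 + 33419) = (6137 - 35000)*30053 = -28863*30053 = -867419739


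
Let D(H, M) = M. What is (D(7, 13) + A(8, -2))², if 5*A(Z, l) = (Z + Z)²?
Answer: 103041/25 ≈ 4121.6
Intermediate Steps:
A(Z, l) = 4*Z²/5 (A(Z, l) = (Z + Z)²/5 = (2*Z)²/5 = (4*Z²)/5 = 4*Z²/5)
(D(7, 13) + A(8, -2))² = (13 + (⅘)*8²)² = (13 + (⅘)*64)² = (13 + 256/5)² = (321/5)² = 103041/25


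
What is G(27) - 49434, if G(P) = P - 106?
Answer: -49513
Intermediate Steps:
G(P) = -106 + P
G(27) - 49434 = (-106 + 27) - 49434 = -79 - 49434 = -49513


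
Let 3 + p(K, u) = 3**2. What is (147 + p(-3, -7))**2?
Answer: 23409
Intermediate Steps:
p(K, u) = 6 (p(K, u) = -3 + 3**2 = -3 + 9 = 6)
(147 + p(-3, -7))**2 = (147 + 6)**2 = 153**2 = 23409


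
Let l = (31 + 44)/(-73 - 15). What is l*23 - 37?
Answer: -4981/88 ≈ -56.602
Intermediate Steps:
l = -75/88 (l = 75/(-88) = 75*(-1/88) = -75/88 ≈ -0.85227)
l*23 - 37 = -75/88*23 - 37 = -1725/88 - 37 = -4981/88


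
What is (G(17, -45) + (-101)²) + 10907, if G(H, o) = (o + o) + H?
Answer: 21035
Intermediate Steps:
G(H, o) = H + 2*o (G(H, o) = 2*o + H = H + 2*o)
(G(17, -45) + (-101)²) + 10907 = ((17 + 2*(-45)) + (-101)²) + 10907 = ((17 - 90) + 10201) + 10907 = (-73 + 10201) + 10907 = 10128 + 10907 = 21035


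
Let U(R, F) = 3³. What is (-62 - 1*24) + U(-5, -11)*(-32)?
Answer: -950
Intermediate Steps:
U(R, F) = 27
(-62 - 1*24) + U(-5, -11)*(-32) = (-62 - 1*24) + 27*(-32) = (-62 - 24) - 864 = -86 - 864 = -950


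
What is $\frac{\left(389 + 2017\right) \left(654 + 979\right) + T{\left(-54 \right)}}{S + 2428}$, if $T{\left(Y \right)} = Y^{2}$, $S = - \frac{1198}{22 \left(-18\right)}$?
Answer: $\frac{778518972}{481343} \approx 1617.4$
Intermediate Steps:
$S = \frac{599}{198}$ ($S = - \frac{1198}{-396} = \left(-1198\right) \left(- \frac{1}{396}\right) = \frac{599}{198} \approx 3.0253$)
$\frac{\left(389 + 2017\right) \left(654 + 979\right) + T{\left(-54 \right)}}{S + 2428} = \frac{\left(389 + 2017\right) \left(654 + 979\right) + \left(-54\right)^{2}}{\frac{599}{198} + 2428} = \frac{2406 \cdot 1633 + 2916}{\frac{481343}{198}} = \left(3928998 + 2916\right) \frac{198}{481343} = 3931914 \cdot \frac{198}{481343} = \frac{778518972}{481343}$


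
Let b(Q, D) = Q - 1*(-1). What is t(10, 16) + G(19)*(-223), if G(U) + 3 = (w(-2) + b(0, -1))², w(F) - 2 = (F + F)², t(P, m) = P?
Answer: -79824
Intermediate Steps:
b(Q, D) = 1 + Q (b(Q, D) = Q + 1 = 1 + Q)
w(F) = 2 + 4*F² (w(F) = 2 + (F + F)² = 2 + (2*F)² = 2 + 4*F²)
G(U) = 358 (G(U) = -3 + ((2 + 4*(-2)²) + (1 + 0))² = -3 + ((2 + 4*4) + 1)² = -3 + ((2 + 16) + 1)² = -3 + (18 + 1)² = -3 + 19² = -3 + 361 = 358)
t(10, 16) + G(19)*(-223) = 10 + 358*(-223) = 10 - 79834 = -79824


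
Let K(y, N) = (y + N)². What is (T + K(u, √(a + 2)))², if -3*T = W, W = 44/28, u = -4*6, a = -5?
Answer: 141480292/441 - 384704*I*√3/7 ≈ 3.2082e+5 - 95190.0*I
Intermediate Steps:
u = -24
K(y, N) = (N + y)²
W = 11/7 (W = 44*(1/28) = 11/7 ≈ 1.5714)
T = -11/21 (T = -⅓*11/7 = -11/21 ≈ -0.52381)
(T + K(u, √(a + 2)))² = (-11/21 + (√(-5 + 2) - 24)²)² = (-11/21 + (√(-3) - 24)²)² = (-11/21 + (I*√3 - 24)²)² = (-11/21 + (-24 + I*√3)²)²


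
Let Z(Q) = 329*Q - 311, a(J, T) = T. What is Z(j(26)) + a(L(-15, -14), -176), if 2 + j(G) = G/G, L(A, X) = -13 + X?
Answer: -816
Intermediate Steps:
j(G) = -1 (j(G) = -2 + G/G = -2 + 1 = -1)
Z(Q) = -311 + 329*Q
Z(j(26)) + a(L(-15, -14), -176) = (-311 + 329*(-1)) - 176 = (-311 - 329) - 176 = -640 - 176 = -816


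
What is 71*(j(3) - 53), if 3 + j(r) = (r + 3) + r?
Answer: -3337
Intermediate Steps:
j(r) = 2*r (j(r) = -3 + ((r + 3) + r) = -3 + ((3 + r) + r) = -3 + (3 + 2*r) = 2*r)
71*(j(3) - 53) = 71*(2*3 - 53) = 71*(6 - 53) = 71*(-47) = -3337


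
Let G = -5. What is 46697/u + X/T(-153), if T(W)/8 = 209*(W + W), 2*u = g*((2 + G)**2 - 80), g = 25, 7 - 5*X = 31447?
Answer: -995254121/18919725 ≈ -52.604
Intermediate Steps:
X = -6288 (X = 7/5 - 1/5*31447 = 7/5 - 31447/5 = -6288)
u = -1775/2 (u = (25*((2 - 5)**2 - 80))/2 = (25*((-3)**2 - 80))/2 = (25*(9 - 80))/2 = (25*(-71))/2 = (1/2)*(-1775) = -1775/2 ≈ -887.50)
T(W) = 3344*W (T(W) = 8*(209*(W + W)) = 8*(209*(2*W)) = 8*(418*W) = 3344*W)
46697/u + X/T(-153) = 46697/(-1775/2) - 6288/(3344*(-153)) = 46697*(-2/1775) - 6288/(-511632) = -93394/1775 - 6288*(-1/511632) = -93394/1775 + 131/10659 = -995254121/18919725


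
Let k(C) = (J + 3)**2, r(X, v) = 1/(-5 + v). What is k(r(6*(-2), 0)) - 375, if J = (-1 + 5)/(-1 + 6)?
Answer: -9014/25 ≈ -360.56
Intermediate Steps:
J = 4/5 ≈ 0.80000
k(C) = 361/25 (k(C) = (4/5 + 3)**2 = (19/5)**2 = 361/25)
k(r(6*(-2), 0)) - 375 = 361/25 - 375 = -9014/25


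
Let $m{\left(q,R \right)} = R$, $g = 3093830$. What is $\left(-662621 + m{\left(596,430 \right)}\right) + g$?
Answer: $2431639$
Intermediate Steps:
$\left(-662621 + m{\left(596,430 \right)}\right) + g = \left(-662621 + 430\right) + 3093830 = -662191 + 3093830 = 2431639$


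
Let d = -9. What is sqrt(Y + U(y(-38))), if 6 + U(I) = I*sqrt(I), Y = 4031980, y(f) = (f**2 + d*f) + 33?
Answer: sqrt(4031974 + 1819*sqrt(1819)) ≈ 2027.2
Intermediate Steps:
y(f) = 33 + f**2 - 9*f (y(f) = (f**2 - 9*f) + 33 = 33 + f**2 - 9*f)
U(I) = -6 + I**(3/2) (U(I) = -6 + I*sqrt(I) = -6 + I**(3/2))
sqrt(Y + U(y(-38))) = sqrt(4031980 + (-6 + (33 + (-38)**2 - 9*(-38))**(3/2))) = sqrt(4031980 + (-6 + (33 + 1444 + 342)**(3/2))) = sqrt(4031980 + (-6 + 1819**(3/2))) = sqrt(4031980 + (-6 + 1819*sqrt(1819))) = sqrt(4031974 + 1819*sqrt(1819))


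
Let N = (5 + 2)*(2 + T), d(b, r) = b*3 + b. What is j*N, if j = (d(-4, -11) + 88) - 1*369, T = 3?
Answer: -10395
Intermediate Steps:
d(b, r) = 4*b (d(b, r) = 3*b + b = 4*b)
N = 35 (N = (5 + 2)*(2 + 3) = 7*5 = 35)
j = -297 (j = (4*(-4) + 88) - 1*369 = (-16 + 88) - 369 = 72 - 369 = -297)
j*N = -297*35 = -10395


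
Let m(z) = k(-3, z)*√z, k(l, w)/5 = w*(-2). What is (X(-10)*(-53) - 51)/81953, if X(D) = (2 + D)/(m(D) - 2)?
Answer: -1275263/2048906953 - 10600*I*√10/2048906953 ≈ -0.00062241 - 1.636e-5*I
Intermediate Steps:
k(l, w) = -10*w (k(l, w) = 5*(w*(-2)) = 5*(-2*w) = -10*w)
m(z) = -10*z^(3/2) (m(z) = (-10*z)*√z = -10*z^(3/2))
X(D) = (2 + D)/(-2 - 10*D^(3/2)) (X(D) = (2 + D)/(-10*D^(3/2) - 2) = (2 + D)/(-2 - 10*D^(3/2)))
(X(-10)*(-53) - 51)/81953 = (((2 - 10)/(2*(-1 - (-50)*I*√10)))*(-53) - 51)/81953 = (((½)*(-8)/(-1 - (-50)*I*√10))*(-53) - 51)*(1/81953) = (((½)*(-8)/(-1 + 50*I*√10))*(-53) - 51)*(1/81953) = (-4/(-1 + 50*I*√10)*(-53) - 51)*(1/81953) = (212/(-1 + 50*I*√10) - 51)*(1/81953) = (-51 + 212/(-1 + 50*I*√10))*(1/81953) = -51/81953 + 212/(81953*(-1 + 50*I*√10))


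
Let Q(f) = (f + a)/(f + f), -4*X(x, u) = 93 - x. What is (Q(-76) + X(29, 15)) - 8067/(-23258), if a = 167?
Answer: -28726875/1767608 ≈ -16.252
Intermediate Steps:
X(x, u) = -93/4 + x/4 (X(x, u) = -(93 - x)/4 = -93/4 + x/4)
Q(f) = (167 + f)/(2*f) (Q(f) = (f + 167)/(f + f) = (167 + f)/((2*f)) = (167 + f)*(1/(2*f)) = (167 + f)/(2*f))
(Q(-76) + X(29, 15)) - 8067/(-23258) = ((½)*(167 - 76)/(-76) + (-93/4 + (¼)*29)) - 8067/(-23258) = ((½)*(-1/76)*91 + (-93/4 + 29/4)) - 8067*(-1/23258) = (-91/152 - 16) + 8067/23258 = -2523/152 + 8067/23258 = -28726875/1767608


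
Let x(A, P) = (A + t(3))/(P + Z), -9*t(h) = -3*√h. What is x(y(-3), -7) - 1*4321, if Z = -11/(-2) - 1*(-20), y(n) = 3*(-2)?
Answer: -159889/37 + 2*√3/111 ≈ -4321.3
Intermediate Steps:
y(n) = -6
t(h) = √h/3 (t(h) = -(-1)*√h/3 = √h/3)
Z = 51/2 (Z = -11*(-½) + 20 = 11/2 + 20 = 51/2 ≈ 25.500)
x(A, P) = (A + √3/3)/(51/2 + P) (x(A, P) = (A + √3/3)/(P + 51/2) = (A + √3/3)/(51/2 + P))
x(y(-3), -7) - 1*4321 = 2*(√3 + 3*(-6))/(3*(51 + 2*(-7))) - 1*4321 = 2*(√3 - 18)/(3*(51 - 14)) - 4321 = (⅔)*(-18 + √3)/37 - 4321 = (⅔)*(1/37)*(-18 + √3) - 4321 = (-12/37 + 2*√3/111) - 4321 = -159889/37 + 2*√3/111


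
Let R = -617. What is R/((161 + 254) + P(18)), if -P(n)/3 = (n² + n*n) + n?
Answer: 617/1583 ≈ 0.38977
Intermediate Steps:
P(n) = -6*n² - 3*n (P(n) = -3*((n² + n*n) + n) = -3*((n² + n²) + n) = -3*(2*n² + n) = -3*(n + 2*n²) = -6*n² - 3*n)
R/((161 + 254) + P(18)) = -617/((161 + 254) - 3*18*(1 + 2*18)) = -617/(415 - 3*18*(1 + 36)) = -617/(415 - 3*18*37) = -617/(415 - 1998) = -617/(-1583) = -617*(-1/1583) = 617/1583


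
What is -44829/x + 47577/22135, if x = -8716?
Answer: 1406971047/192928660 ≈ 7.2927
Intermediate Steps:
-44829/x + 47577/22135 = -44829/(-8716) + 47577/22135 = -44829*(-1/8716) + 47577*(1/22135) = 44829/8716 + 47577/22135 = 1406971047/192928660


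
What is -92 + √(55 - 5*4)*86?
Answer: -92 + 86*√35 ≈ 416.78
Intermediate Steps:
-92 + √(55 - 5*4)*86 = -92 + √(55 - 20)*86 = -92 + √35*86 = -92 + 86*√35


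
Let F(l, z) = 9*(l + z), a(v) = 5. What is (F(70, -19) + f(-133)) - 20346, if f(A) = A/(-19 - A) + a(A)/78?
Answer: -775636/39 ≈ -19888.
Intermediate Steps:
F(l, z) = 9*l + 9*z
f(A) = 5/78 + A/(-19 - A) (f(A) = A/(-19 - A) + 5/78 = 5/78 + A/(-19 - A))
(F(70, -19) + f(-133)) - 20346 = ((9*70 + 9*(-19)) + (95 - 73*(-133))/(78*(19 - 133))) - 20346 = ((630 - 171) + (1/78)*(95 + 9709)/(-114)) - 20346 = (459 + (1/78)*(-1/114)*9804) - 20346 = (459 - 43/39) - 20346 = 17858/39 - 20346 = -775636/39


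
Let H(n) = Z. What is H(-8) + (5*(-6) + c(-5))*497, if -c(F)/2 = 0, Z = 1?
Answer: -14909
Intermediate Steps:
c(F) = 0 (c(F) = -2*0 = 0)
H(n) = 1
H(-8) + (5*(-6) + c(-5))*497 = 1 + (5*(-6) + 0)*497 = 1 + (-30 + 0)*497 = 1 - 30*497 = 1 - 14910 = -14909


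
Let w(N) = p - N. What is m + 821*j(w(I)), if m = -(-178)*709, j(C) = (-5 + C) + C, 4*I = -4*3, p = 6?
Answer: 136875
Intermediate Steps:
I = -3 (I = (-4*3)/4 = (1/4)*(-12) = -3)
w(N) = 6 - N
j(C) = -5 + 2*C
m = 126202 (m = -1*(-126202) = 126202)
m + 821*j(w(I)) = 126202 + 821*(-5 + 2*(6 - 1*(-3))) = 126202 + 821*(-5 + 2*(6 + 3)) = 126202 + 821*(-5 + 2*9) = 126202 + 821*(-5 + 18) = 126202 + 821*13 = 126202 + 10673 = 136875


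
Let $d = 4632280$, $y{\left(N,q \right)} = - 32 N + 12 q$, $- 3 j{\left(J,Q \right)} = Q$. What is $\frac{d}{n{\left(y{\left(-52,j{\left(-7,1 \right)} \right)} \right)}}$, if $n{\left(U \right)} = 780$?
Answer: $\frac{231614}{39} \approx 5938.8$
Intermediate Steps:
$j{\left(J,Q \right)} = - \frac{Q}{3}$
$\frac{d}{n{\left(y{\left(-52,j{\left(-7,1 \right)} \right)} \right)}} = \frac{4632280}{780} = 4632280 \cdot \frac{1}{780} = \frac{231614}{39}$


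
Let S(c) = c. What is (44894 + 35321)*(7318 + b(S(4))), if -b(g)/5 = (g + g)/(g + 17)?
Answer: 12324072170/21 ≈ 5.8686e+8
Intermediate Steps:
b(g) = -10*g/(17 + g) (b(g) = -5*(g + g)/(g + 17) = -5*2*g/(17 + g) = -10*g/(17 + g))
(44894 + 35321)*(7318 + b(S(4))) = (44894 + 35321)*(7318 - 10*4/(17 + 4)) = 80215*(7318 - 10*4/21) = 80215*(7318 - 10*4*1/21) = 80215*(7318 - 40/21) = 80215*(153638/21) = 12324072170/21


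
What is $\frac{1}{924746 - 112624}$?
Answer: $\frac{1}{812122} \approx 1.2313 \cdot 10^{-6}$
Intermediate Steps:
$\frac{1}{924746 - 112624} = \frac{1}{812122}$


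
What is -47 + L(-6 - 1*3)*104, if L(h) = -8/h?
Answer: 409/9 ≈ 45.444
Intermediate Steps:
-47 + L(-6 - 1*3)*104 = -47 - 8/(-6 - 1*3)*104 = -47 - 8/(-6 - 3)*104 = -47 - 8/(-9)*104 = -47 - 8*(-⅑)*104 = -47 + (8/9)*104 = -47 + 832/9 = 409/9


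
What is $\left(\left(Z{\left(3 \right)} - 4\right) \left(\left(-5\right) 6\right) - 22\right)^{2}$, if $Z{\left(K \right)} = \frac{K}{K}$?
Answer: $4624$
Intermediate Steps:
$Z{\left(K \right)} = 1$
$\left(\left(Z{\left(3 \right)} - 4\right) \left(\left(-5\right) 6\right) - 22\right)^{2} = \left(\left(1 - 4\right) \left(\left(-5\right) 6\right) - 22\right)^{2} = \left(\left(-3\right) \left(-30\right) - 22\right)^{2} = \left(90 - 22\right)^{2} = 68^{2} = 4624$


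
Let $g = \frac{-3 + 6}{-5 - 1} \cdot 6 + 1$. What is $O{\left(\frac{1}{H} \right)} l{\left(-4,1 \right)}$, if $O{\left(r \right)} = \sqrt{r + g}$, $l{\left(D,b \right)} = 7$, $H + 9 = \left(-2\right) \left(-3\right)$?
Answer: $\frac{7 i \sqrt{21}}{3} \approx 10.693 i$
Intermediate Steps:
$H = -3$ ($H = -9 - -6 = -9 + 6 = -3$)
$g = -2$ ($g = \frac{3}{-6} \cdot 6 + 1 = 3 \left(- \frac{1}{6}\right) 6 + 1 = \left(- \frac{1}{2}\right) 6 + 1 = -3 + 1 = -2$)
$O{\left(r \right)} = \sqrt{-2 + r}$ ($O{\left(r \right)} = \sqrt{r - 2} = \sqrt{-2 + r}$)
$O{\left(\frac{1}{H} \right)} l{\left(-4,1 \right)} = \sqrt{-2 + \frac{1}{-3}} \cdot 7 = \sqrt{-2 - \frac{1}{3}} \cdot 7 = \sqrt{- \frac{7}{3}} \cdot 7 = \frac{i \sqrt{21}}{3} \cdot 7 = \frac{7 i \sqrt{21}}{3}$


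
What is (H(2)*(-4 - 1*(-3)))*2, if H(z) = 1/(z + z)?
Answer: -½ ≈ -0.50000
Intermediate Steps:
H(z) = 1/(2*z)
(H(2)*(-4 - 1*(-3)))*2 = (((½)/2)*(-4 - 1*(-3)))*2 = (((½)*(½))*(-4 + 3))*2 = ((¼)*(-1))*2 = -¼*2 = -½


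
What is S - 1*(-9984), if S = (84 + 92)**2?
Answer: 40960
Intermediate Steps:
S = 30976 (S = 176**2 = 30976)
S - 1*(-9984) = 30976 - 1*(-9984) = 30976 + 9984 = 40960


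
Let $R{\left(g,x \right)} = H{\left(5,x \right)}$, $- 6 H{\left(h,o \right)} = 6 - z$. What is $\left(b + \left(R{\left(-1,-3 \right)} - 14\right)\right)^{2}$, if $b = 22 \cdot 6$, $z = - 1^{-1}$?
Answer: $\frac{491401}{36} \approx 13650.0$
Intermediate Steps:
$z = -1$ ($z = \left(-1\right) 1 = -1$)
$H{\left(h,o \right)} = - \frac{7}{6}$ ($H{\left(h,o \right)} = - \frac{6 - -1}{6} = - \frac{6 + 1}{6} = \left(- \frac{1}{6}\right) 7 = - \frac{7}{6}$)
$R{\left(g,x \right)} = - \frac{7}{6}$
$b = 132$
$\left(b + \left(R{\left(-1,-3 \right)} - 14\right)\right)^{2} = \left(132 - \frac{91}{6}\right)^{2} = \left(\frac{701}{6}\right)^{2} = \frac{491401}{36}$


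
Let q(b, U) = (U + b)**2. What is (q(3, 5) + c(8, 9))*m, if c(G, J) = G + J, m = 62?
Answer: 5022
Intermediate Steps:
(q(3, 5) + c(8, 9))*m = ((5 + 3)**2 + (8 + 9))*62 = (8**2 + 17)*62 = (64 + 17)*62 = 81*62 = 5022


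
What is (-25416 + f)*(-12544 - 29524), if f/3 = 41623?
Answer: -4183788804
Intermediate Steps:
f = 124869 (f = 3*41623 = 124869)
(-25416 + f)*(-12544 - 29524) = (-25416 + 124869)*(-12544 - 29524) = 99453*(-42068) = -4183788804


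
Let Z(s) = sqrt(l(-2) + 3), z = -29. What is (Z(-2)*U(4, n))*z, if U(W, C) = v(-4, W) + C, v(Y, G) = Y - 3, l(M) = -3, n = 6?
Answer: 0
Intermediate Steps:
v(Y, G) = -3 + Y
Z(s) = 0 (Z(s) = sqrt(-3 + 3) = sqrt(0) = 0)
U(W, C) = -7 + C (U(W, C) = (-3 - 4) + C = -7 + C)
(Z(-2)*U(4, n))*z = (0*(-7 + 6))*(-29) = (0*(-1))*(-29) = 0*(-29) = 0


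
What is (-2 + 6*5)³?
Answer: 21952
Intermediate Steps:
(-2 + 6*5)³ = (-2 + 30)³ = 28³ = 21952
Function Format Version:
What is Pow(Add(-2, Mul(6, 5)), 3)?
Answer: 21952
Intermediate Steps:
Pow(Add(-2, Mul(6, 5)), 3) = Pow(Add(-2, 30), 3) = Pow(28, 3) = 21952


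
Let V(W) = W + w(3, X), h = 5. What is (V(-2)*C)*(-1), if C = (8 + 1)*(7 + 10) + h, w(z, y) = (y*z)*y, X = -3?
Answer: -3950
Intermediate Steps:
w(z, y) = z*y²
V(W) = 27 + W (V(W) = W + 3*(-3)² = W + 3*9 = W + 27 = 27 + W)
C = 158 (C = (8 + 1)*(7 + 10) + 5 = 9*17 + 5 = 153 + 5 = 158)
(V(-2)*C)*(-1) = ((27 - 2)*158)*(-1) = (25*158)*(-1) = 3950*(-1) = -3950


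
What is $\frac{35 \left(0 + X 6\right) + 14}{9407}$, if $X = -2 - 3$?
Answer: $- \frac{1036}{9407} \approx -0.11013$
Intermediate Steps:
$X = -5$ ($X = -2 - 3 = -5$)
$\frac{35 \left(0 + X 6\right) + 14}{9407} = \frac{35 \left(0 - 30\right) + 14}{9407} = \left(35 \left(0 - 30\right) + 14\right) \frac{1}{9407} = \left(35 \left(-30\right) + 14\right) \frac{1}{9407} = \left(-1050 + 14\right) \frac{1}{9407} = \left(-1036\right) \frac{1}{9407} = - \frac{1036}{9407}$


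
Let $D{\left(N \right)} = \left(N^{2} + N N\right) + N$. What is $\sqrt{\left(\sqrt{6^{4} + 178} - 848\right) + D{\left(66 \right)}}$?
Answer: $\sqrt{7930 + \sqrt{1474}} \approx 89.266$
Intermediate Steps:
$D{\left(N \right)} = N + 2 N^{2}$ ($D{\left(N \right)} = \left(N^{2} + N^{2}\right) + N = 2 N^{2} + N = N + 2 N^{2}$)
$\sqrt{\left(\sqrt{6^{4} + 178} - 848\right) + D{\left(66 \right)}} = \sqrt{\left(\sqrt{6^{4} + 178} - 848\right) + 66 \left(1 + 2 \cdot 66\right)} = \sqrt{\left(\sqrt{1296 + 178} - 848\right) + 66 \left(1 + 132\right)} = \sqrt{\left(\sqrt{1474} - 848\right) + 66 \cdot 133} = \sqrt{\left(-848 + \sqrt{1474}\right) + 8778} = \sqrt{7930 + \sqrt{1474}}$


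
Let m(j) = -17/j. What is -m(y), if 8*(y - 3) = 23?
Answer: 136/47 ≈ 2.8936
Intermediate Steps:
y = 47/8 (y = 3 + (1/8)*23 = 3 + 23/8 = 47/8 ≈ 5.8750)
-m(y) = -(-17)/47/8 = -(-17)*8/47 = -1*(-136/47) = 136/47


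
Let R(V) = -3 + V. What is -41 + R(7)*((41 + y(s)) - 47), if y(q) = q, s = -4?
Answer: -81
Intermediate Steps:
-41 + R(7)*((41 + y(s)) - 47) = -41 + (-3 + 7)*((41 - 4) - 47) = -41 + 4*(37 - 47) = -41 + 4*(-10) = -41 - 40 = -81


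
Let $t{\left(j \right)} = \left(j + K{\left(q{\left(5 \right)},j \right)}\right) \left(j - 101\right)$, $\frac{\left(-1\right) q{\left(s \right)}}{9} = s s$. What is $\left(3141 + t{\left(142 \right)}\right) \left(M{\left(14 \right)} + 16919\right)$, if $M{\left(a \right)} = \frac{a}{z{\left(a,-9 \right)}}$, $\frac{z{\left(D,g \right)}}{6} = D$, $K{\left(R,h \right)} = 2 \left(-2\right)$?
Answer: $\frac{297743495}{2} \approx 1.4887 \cdot 10^{8}$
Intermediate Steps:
$q{\left(s \right)} = - 9 s^{2}$ ($q{\left(s \right)} = - 9 s s = - 9 s^{2}$)
$K{\left(R,h \right)} = -4$
$t{\left(j \right)} = \left(-101 + j\right) \left(-4 + j\right)$ ($t{\left(j \right)} = \left(j - 4\right) \left(j - 101\right) = \left(-4 + j\right) \left(-101 + j\right) = \left(-101 + j\right) \left(-4 + j\right)$)
$z{\left(D,g \right)} = 6 D$
$M{\left(a \right)} = \frac{1}{6}$ ($M{\left(a \right)} = \frac{a}{6 a} = a \frac{1}{6 a} = \frac{1}{6}$)
$\left(3141 + t{\left(142 \right)}\right) \left(M{\left(14 \right)} + 16919\right) = \left(3141 + \left(404 + 142^{2} - 14910\right)\right) \left(\frac{1}{6} + 16919\right) = \left(3141 + \left(404 + 20164 - 14910\right)\right) \frac{101515}{6} = \left(3141 + 5658\right) \frac{101515}{6} = 8799 \cdot \frac{101515}{6} = \frac{297743495}{2}$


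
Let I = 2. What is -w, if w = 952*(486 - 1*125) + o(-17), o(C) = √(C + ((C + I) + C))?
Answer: -343672 - 7*I ≈ -3.4367e+5 - 7.0*I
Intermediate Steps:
o(C) = √(2 + 3*C) (o(C) = √(C + ((C + 2) + C)) = √(C + ((2 + C) + C)) = √(C + (2 + 2*C)) = √(2 + 3*C))
w = 343672 + 7*I (w = 952*(486 - 1*125) + √(2 + 3*(-17)) = 952*(486 - 125) + √(2 - 51) = 952*361 + √(-49) = 343672 + 7*I ≈ 3.4367e+5 + 7.0*I)
-w = -(343672 + 7*I) = -343672 - 7*I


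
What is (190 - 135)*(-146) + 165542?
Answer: 157512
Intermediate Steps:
(190 - 135)*(-146) + 165542 = 55*(-146) + 165542 = -8030 + 165542 = 157512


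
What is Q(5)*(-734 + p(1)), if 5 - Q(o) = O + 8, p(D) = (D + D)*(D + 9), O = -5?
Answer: -1428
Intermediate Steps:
p(D) = 2*D*(9 + D) (p(D) = (2*D)*(9 + D) = 2*D*(9 + D))
Q(o) = 2 (Q(o) = 5 - (-5 + 8) = 5 - 1*3 = 5 - 3 = 2)
Q(5)*(-734 + p(1)) = 2*(-734 + 2*1*(9 + 1)) = 2*(-734 + 2*1*10) = 2*(-734 + 20) = 2*(-714) = -1428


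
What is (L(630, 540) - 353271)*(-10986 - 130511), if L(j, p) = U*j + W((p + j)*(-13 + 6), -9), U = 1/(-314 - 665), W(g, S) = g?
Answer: 50071677670653/979 ≈ 5.1146e+10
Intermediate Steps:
U = -1/979 (U = 1/(-979) = -1/979 ≈ -0.0010215)
L(j, p) = -7*p - 6854*j/979 (L(j, p) = -j/979 + (p + j)*(-13 + 6) = -j/979 + (j + p)*(-7) = -j/979 + (-7*j - 7*p) = -7*p - 6854*j/979)
(L(630, 540) - 353271)*(-10986 - 130511) = ((-7*540 - 6854/979*630) - 353271)*(-10986 - 130511) = ((-3780 - 4318020/979) - 353271)*(-141497) = (-8018640/979 - 353271)*(-141497) = -353870949/979*(-141497) = 50071677670653/979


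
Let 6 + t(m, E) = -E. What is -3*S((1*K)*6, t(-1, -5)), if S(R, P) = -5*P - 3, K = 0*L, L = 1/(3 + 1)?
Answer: -6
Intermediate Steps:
L = 1/4 ≈ 0.25000
t(m, E) = -6 - E
K = 0 (K = 0*(1/4) = 0)
S(R, P) = -3 - 5*P
-3*S((1*K)*6, t(-1, -5)) = -3*(-3 - 5*(-6 - 1*(-5))) = -3*(-3 - 5*(-6 + 5)) = -3*(-3 - 5*(-1)) = -3*(-3 + 5) = -3*2 = -6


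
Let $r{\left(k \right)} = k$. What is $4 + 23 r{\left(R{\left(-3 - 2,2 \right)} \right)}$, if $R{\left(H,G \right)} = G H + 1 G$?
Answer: $-180$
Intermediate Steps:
$R{\left(H,G \right)} = G + G H$ ($R{\left(H,G \right)} = G H + G = G + G H$)
$4 + 23 r{\left(R{\left(-3 - 2,2 \right)} \right)} = 4 + 23 \cdot 2 \left(1 - 5\right) = 4 + 23 \cdot 2 \left(-4\right) = 4 + 23 \left(-8\right) = 4 - 184 = -180$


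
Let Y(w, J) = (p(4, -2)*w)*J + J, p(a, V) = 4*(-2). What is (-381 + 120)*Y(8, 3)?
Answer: 49329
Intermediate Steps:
p(a, V) = -8
Y(w, J) = J - 8*J*w (Y(w, J) = (-8*w)*J + J = -8*J*w + J = J - 8*J*w)
(-381 + 120)*Y(8, 3) = (-381 + 120)*(3*(1 - 8*8)) = -783*(1 - 64) = -783*(-63) = -261*(-189) = 49329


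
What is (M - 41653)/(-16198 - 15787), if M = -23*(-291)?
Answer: 6992/6397 ≈ 1.0930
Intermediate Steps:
M = 6693
(M - 41653)/(-16198 - 15787) = (6693 - 41653)/(-16198 - 15787) = -34960/(-31985) = -34960*(-1/31985) = 6992/6397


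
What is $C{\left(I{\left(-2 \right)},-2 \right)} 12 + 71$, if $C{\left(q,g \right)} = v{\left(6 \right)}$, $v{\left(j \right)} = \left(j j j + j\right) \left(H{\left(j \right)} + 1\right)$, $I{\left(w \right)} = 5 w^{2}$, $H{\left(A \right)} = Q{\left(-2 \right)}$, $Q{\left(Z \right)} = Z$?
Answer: $-2593$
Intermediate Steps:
$H{\left(A \right)} = -2$
$v{\left(j \right)} = - j - j^{3}$ ($v{\left(j \right)} = \left(j j j + j\right) \left(-2 + 1\right) = \left(j^{2} j + j\right) \left(-1\right) = \left(j^{3} + j\right) \left(-1\right) = \left(j + j^{3}\right) \left(-1\right) = - j - j^{3}$)
$C{\left(q,g \right)} = -222$ ($C{\left(q,g \right)} = \left(-1\right) 6 - 6^{3} = -6 - 216 = -222$)
$C{\left(I{\left(-2 \right)},-2 \right)} 12 + 71 = \left(-222\right) 12 + 71 = -2664 + 71 = -2593$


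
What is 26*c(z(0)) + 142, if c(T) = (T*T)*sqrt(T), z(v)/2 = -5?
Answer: 142 + 2600*I*sqrt(10) ≈ 142.0 + 8221.9*I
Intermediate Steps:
z(v) = -10 (z(v) = 2*(-5) = -10)
c(T) = T**(5/2) (c(T) = T**2*sqrt(T) = T**(5/2))
26*c(z(0)) + 142 = 26*(-10)**(5/2) + 142 = 26*(100*I*sqrt(10)) + 142 = 2600*I*sqrt(10) + 142 = 142 + 2600*I*sqrt(10)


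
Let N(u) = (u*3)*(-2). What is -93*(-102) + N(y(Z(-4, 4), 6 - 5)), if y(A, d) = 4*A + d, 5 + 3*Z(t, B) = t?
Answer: 9552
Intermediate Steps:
Z(t, B) = -5/3 + t/3
y(A, d) = d + 4*A
N(u) = -6*u (N(u) = (3*u)*(-2) = -6*u)
-93*(-102) + N(y(Z(-4, 4), 6 - 5)) = -93*(-102) - 6*((6 - 5) + 4*(-5/3 + (1/3)*(-4))) = 9486 - 6*(1 + 4*(-5/3 - 4/3)) = 9486 - 6*(1 + 4*(-3)) = 9486 - 6*(1 - 12) = 9486 - 6*(-11) = 9486 + 66 = 9552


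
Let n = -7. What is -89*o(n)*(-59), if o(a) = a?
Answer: -36757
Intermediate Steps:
-89*o(n)*(-59) = -89*(-7)*(-59) = 623*(-59) = -36757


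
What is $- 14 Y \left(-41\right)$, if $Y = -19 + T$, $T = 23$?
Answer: $2296$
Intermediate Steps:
$Y = 4$ ($Y = -19 + 23 = 4$)
$- 14 Y \left(-41\right) = \left(-14\right) 4 \left(-41\right) = \left(-56\right) \left(-41\right) = 2296$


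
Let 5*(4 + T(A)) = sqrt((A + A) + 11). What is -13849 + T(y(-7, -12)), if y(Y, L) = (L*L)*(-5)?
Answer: -13853 + I*sqrt(1429)/5 ≈ -13853.0 + 7.5604*I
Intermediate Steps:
y(Y, L) = -5*L**2 (y(Y, L) = L**2*(-5) = -5*L**2)
T(A) = -4 + sqrt(11 + 2*A)/5 (T(A) = -4 + sqrt((A + A) + 11)/5 = -4 + sqrt(2*A + 11)/5 = -4 + sqrt(11 + 2*A)/5)
-13849 + T(y(-7, -12)) = -13849 + (-4 + sqrt(11 + 2*(-5*(-12)**2))/5) = -13849 + (-4 + sqrt(11 + 2*(-5*144))/5) = -13849 + (-4 + sqrt(11 + 2*(-720))/5) = -13849 + (-4 + sqrt(11 - 1440)/5) = -13849 + (-4 + sqrt(-1429)/5) = -13849 + (-4 + (I*sqrt(1429))/5) = -13849 + (-4 + I*sqrt(1429)/5) = -13853 + I*sqrt(1429)/5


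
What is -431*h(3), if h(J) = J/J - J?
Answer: 862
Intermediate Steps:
h(J) = 1 - J
-431*h(3) = -431*(1 - 1*3) = -431*(1 - 3) = -431*(-2) = 862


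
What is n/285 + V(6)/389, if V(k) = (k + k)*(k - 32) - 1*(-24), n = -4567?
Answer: -1858643/110865 ≈ -16.765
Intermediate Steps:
V(k) = 24 + 2*k*(-32 + k) (V(k) = (2*k)*(-32 + k) + 24 = 2*k*(-32 + k) + 24 = 24 + 2*k*(-32 + k))
n/285 + V(6)/389 = -4567/285 + (24 - 64*6 + 2*6²)/389 = -4567*1/285 + (24 - 384 + 2*36)*(1/389) = -4567/285 + (24 - 384 + 72)*(1/389) = -4567/285 - 288*1/389 = -4567/285 - 288/389 = -1858643/110865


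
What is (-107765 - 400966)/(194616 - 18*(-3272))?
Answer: -169577/84504 ≈ -2.0067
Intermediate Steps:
(-107765 - 400966)/(194616 - 18*(-3272)) = -508731/(194616 + 58896) = -508731/253512 = -508731*1/253512 = -169577/84504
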